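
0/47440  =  0 = 0.00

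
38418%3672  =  1698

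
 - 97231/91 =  - 97231/91 = - 1068.47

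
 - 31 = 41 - 72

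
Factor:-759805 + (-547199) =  - 1307004  =  - 2^2*3^1*108917^1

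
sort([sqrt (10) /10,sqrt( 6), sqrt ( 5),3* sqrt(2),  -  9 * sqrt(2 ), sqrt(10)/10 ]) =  [ - 9*sqrt(2),sqrt( 10) /10, sqrt(10 ) /10,sqrt(5 ), sqrt(6),3*sqrt(2)]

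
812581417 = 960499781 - 147918364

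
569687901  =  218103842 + 351584059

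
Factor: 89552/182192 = 29^1*59^( - 1) = 29/59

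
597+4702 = 5299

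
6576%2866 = 844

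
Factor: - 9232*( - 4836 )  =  44645952 = 2^6*3^1*13^1*31^1*577^1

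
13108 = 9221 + 3887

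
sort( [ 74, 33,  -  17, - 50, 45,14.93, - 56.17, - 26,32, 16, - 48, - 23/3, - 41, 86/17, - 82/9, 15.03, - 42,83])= [ - 56.17 , -50, - 48, -42, - 41, -26, - 17, - 82/9, - 23/3 , 86/17, 14.93, 15.03,16 , 32, 33,45, 74, 83 ]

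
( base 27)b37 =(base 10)8107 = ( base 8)17653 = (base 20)1057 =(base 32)7TB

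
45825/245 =187 + 2/49= 187.04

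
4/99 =4/99 = 0.04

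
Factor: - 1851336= - 2^3*3^4*2857^1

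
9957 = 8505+1452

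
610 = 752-142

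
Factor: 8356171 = 8356171^1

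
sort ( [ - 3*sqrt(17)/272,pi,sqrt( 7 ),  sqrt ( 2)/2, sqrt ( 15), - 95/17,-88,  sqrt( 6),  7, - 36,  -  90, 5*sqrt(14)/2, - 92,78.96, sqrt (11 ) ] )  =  [ - 92, - 90,-88, - 36, - 95/17, - 3*sqrt( 17)/272, sqrt ( 2 ) /2, sqrt( 6),sqrt(7), pi,  sqrt(11) , sqrt( 15 ), 7, 5*sqrt(14 ) /2,78.96 ]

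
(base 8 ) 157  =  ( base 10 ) 111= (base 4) 1233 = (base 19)5G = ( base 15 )76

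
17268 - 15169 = 2099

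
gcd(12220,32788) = 4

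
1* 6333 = 6333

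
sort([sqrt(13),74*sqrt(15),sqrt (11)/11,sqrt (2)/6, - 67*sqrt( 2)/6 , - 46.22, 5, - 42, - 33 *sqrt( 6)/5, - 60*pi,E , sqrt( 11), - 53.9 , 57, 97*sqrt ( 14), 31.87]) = [-60 * pi,  -  53.9, - 46.22,  -  42,  -  33*sqrt ( 6)/5,-67*sqrt (2)/6,sqrt( 2)/6,sqrt(11)/11,E, sqrt(11),sqrt(13),5,31.87,  57,  74 * sqrt( 15), 97*sqrt( 14)]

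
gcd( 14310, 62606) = 2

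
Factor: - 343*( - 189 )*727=47129229 = 3^3*7^4*727^1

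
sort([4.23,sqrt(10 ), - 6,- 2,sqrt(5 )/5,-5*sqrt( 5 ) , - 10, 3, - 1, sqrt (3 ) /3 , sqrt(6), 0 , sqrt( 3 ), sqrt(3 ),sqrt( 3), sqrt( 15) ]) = [ - 5* sqrt( 5 ),-10, - 6,-2, - 1  ,  0,  sqrt(5)/5, sqrt( 3)/3, sqrt( 3),  sqrt( 3),  sqrt( 3 ),  sqrt( 6), 3,sqrt( 10),sqrt(15 ),  4.23]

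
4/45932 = 1/11483 = 0.00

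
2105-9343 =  - 7238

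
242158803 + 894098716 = 1136257519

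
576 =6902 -6326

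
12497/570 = 21 + 527/570 = 21.92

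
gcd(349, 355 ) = 1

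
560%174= 38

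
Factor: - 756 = -2^2 * 3^3*7^1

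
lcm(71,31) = 2201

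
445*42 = 18690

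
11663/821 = 11663/821 = 14.21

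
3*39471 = 118413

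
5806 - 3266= 2540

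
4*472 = 1888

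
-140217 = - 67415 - 72802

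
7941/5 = 1588+1/5 = 1588.20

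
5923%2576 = 771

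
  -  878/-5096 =439/2548 = 0.17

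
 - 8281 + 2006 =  - 6275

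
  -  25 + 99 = 74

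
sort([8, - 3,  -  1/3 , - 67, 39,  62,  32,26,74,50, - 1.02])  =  [ - 67, - 3, -1.02, - 1/3,8, 26,32,  39, 50 , 62, 74 ] 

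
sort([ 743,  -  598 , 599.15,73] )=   [  -  598,73 , 599.15,743 ]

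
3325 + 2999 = 6324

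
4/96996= 1/24249= 0.00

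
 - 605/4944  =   - 1 + 4339/4944 = - 0.12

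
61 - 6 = 55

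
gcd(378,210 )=42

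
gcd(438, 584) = 146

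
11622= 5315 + 6307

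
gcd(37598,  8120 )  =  2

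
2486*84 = 208824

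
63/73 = 63/73 = 0.86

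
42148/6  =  21074/3 = 7024.67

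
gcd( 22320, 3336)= 24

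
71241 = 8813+62428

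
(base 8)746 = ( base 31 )fl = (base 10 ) 486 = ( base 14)26a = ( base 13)2B5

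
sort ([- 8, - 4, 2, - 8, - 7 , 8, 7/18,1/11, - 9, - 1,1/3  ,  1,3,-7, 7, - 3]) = [ - 9, - 8, - 8, - 7 , - 7, - 4, - 3, - 1, 1/11,1/3,7/18, 1,  2, 3, 7, 8]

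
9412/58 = 162 + 8/29=162.28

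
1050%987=63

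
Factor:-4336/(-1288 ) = 542/161=2^1 *7^( - 1 )*23^( - 1 )*271^1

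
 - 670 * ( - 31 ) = 20770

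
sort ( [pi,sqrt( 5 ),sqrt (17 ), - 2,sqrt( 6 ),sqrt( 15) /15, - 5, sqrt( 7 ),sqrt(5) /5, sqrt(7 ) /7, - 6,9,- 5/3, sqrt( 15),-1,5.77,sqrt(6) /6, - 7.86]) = [  -  7.86, - 6, - 5, - 2, - 5/3, - 1  ,  sqrt (15 ) /15, sqrt( 7)/7,sqrt( 6)/6, sqrt( 5)/5,sqrt(5), sqrt(6),sqrt( 7 ),pi , sqrt( 15),sqrt( 17 ), 5.77, 9 ] 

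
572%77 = 33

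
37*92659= 3428383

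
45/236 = 45/236 = 0.19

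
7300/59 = 7300/59 = 123.73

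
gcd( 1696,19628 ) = 4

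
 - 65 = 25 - 90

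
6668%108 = 80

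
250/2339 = 250/2339 = 0.11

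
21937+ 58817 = 80754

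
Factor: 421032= 2^3*3^1* 53^1*331^1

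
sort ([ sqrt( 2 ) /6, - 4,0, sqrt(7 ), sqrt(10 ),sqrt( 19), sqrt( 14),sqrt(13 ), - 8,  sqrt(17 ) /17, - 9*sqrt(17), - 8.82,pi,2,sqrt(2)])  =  [ - 9  *  sqrt(17) , - 8.82, - 8, -4, 0, sqrt( 2 ) /6, sqrt(17)/17, sqrt( 2 ), 2, sqrt( 7),pi,sqrt( 10),sqrt(13) , sqrt(14),sqrt(19) ] 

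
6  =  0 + 6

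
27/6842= 27/6842  =  0.00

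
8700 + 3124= 11824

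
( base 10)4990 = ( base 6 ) 35034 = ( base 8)11576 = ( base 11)3827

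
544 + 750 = 1294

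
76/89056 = 19/22264 = 0.00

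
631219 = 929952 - 298733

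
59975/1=59975 =59975.00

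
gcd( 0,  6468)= 6468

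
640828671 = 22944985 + 617883686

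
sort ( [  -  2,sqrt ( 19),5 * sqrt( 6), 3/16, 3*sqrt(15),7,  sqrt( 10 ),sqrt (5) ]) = [-2, 3/16,sqrt( 5 )  ,  sqrt(10 ), sqrt(19),7,3*sqrt( 15 ), 5*sqrt(6)]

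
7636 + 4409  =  12045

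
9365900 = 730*12830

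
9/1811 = 9/1811 = 0.00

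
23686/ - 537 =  -23686/537 = - 44.11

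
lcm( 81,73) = 5913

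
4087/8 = 510 + 7/8 = 510.88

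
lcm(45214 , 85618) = 4024046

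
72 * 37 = 2664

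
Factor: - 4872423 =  - 3^1*1624141^1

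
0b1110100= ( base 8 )164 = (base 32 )3K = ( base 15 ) 7b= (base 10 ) 116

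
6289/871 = 7  +  192/871 = 7.22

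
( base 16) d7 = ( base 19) B6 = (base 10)215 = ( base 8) 327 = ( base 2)11010111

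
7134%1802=1728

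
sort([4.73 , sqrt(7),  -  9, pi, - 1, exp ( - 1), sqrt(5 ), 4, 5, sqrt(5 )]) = [ - 9,-1, exp ( - 1), sqrt( 5),sqrt(5),sqrt( 7) , pi,4, 4.73, 5]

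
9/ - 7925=  -  9/7925=-0.00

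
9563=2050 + 7513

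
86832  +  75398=162230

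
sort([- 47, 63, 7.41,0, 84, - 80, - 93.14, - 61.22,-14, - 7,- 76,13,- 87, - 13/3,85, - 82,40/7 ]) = [  -  93.14 , - 87, - 82, - 80, - 76,-61.22, - 47, -14, - 7,- 13/3, 0,  40/7,7.41, 13,63,84 , 85 ]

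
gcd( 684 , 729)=9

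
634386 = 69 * 9194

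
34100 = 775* 44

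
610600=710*860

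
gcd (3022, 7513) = 1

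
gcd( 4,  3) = 1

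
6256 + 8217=14473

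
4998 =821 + 4177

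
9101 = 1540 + 7561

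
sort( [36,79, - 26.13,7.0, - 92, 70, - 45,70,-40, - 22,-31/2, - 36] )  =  [ - 92, - 45, - 40, - 36, - 26.13, - 22,  -  31/2, 7.0,36, 70 , 70, 79]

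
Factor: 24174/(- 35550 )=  - 17/25 = -5^( - 2)*17^1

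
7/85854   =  7/85854 =0.00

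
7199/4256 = 7199/4256=1.69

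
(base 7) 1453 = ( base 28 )KH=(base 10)577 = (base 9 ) 711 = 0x241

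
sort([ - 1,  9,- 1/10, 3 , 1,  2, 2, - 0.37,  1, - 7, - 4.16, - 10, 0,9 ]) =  [ - 10, - 7, -4.16,-1, - 0.37, - 1/10,0, 1, 1, 2, 2,3,9, 9]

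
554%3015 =554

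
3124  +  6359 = 9483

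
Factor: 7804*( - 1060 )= - 8272240 = - 2^4 * 5^1*53^1*1951^1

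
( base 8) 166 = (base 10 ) 118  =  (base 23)53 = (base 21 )5d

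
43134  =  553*78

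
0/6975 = 0=0.00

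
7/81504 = 7/81504 = 0.00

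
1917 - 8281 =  - 6364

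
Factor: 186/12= 2^( - 1) *31^1 = 31/2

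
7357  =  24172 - 16815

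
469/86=5  +  39/86 = 5.45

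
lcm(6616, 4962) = 19848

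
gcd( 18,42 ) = 6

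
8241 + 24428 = 32669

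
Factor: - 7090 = - 2^1*5^1 *709^1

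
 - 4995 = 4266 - 9261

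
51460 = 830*62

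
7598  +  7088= 14686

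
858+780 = 1638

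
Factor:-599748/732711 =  - 2^2*7^( - 1)*37^( - 1 )*53^1=-212/259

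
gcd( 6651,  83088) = 9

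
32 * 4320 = 138240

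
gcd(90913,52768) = 1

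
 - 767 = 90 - 857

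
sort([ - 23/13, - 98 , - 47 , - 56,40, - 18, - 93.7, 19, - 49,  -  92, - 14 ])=[ -98, - 93.7, - 92,  -  56, - 49, - 47, - 18, - 14, - 23/13,19, 40]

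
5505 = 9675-4170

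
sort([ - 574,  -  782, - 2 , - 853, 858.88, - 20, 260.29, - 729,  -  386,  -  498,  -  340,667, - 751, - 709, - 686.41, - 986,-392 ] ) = [ - 986, - 853, - 782, - 751, - 729,-709,-686.41, - 574, - 498, - 392, - 386, - 340, - 20, - 2, 260.29, 667, 858.88 ] 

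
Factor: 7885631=13^1*606587^1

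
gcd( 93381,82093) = 17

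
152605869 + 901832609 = 1054438478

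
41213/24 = 41213/24=1717.21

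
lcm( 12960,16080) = 868320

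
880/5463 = 880/5463 =0.16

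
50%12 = 2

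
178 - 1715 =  - 1537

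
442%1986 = 442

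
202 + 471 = 673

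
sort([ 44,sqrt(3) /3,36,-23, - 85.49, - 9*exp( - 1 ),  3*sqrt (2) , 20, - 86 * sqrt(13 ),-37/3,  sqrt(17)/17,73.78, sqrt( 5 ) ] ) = [ - 86*sqrt(13), - 85.49, - 23, - 37/3, - 9*exp ( -1 ), sqrt( 17) /17,  sqrt(3)/3, sqrt( 5 ),3*sqrt( 2 ),  20,36,44,73.78 ]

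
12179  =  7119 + 5060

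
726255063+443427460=1169682523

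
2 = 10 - 8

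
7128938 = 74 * 96337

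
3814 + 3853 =7667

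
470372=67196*7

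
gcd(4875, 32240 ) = 65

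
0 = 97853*0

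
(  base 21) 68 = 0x86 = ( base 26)54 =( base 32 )46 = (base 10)134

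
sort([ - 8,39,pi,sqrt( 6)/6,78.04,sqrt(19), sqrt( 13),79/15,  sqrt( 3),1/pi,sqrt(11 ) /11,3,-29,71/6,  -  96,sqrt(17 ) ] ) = [-96, - 29,-8, sqrt(11) /11,1/pi,sqrt(6) /6,sqrt( 3 ),3,pi,sqrt(13 ), sqrt( 17 ),sqrt( 19),79/15,71/6,39,  78.04 ]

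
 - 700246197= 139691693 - 839937890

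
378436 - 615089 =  - 236653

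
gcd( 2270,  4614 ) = 2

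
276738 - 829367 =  - 552629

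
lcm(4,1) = 4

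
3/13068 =1/4356 = 0.00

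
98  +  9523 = 9621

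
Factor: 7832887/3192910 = 2^ ( - 1)*5^( - 1 )*7^ ( - 1)*157^1*45613^ ( - 1)*49891^1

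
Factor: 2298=2^1 * 3^1* 383^1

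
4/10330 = 2/5165 = 0.00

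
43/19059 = 43/19059 =0.00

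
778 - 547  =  231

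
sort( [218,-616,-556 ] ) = [ - 616, - 556,218]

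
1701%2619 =1701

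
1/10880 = 1/10880 = 0.00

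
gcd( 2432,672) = 32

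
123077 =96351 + 26726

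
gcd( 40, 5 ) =5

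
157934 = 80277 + 77657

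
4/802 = 2/401 = 0.00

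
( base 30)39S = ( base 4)232312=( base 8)5666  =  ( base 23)5f8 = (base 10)2998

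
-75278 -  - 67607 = -7671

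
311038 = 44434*7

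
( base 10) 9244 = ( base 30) A84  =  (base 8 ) 22034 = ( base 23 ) hal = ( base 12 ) 5424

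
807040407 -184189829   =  622850578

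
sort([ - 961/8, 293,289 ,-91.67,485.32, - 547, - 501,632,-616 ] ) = [- 616, - 547, - 501,  -  961/8,  -  91.67,289, 293,  485.32,632] 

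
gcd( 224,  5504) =32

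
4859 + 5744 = 10603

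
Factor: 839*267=224013 = 3^1*89^1*839^1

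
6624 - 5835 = 789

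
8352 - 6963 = 1389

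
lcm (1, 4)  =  4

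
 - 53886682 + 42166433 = -11720249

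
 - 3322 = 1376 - 4698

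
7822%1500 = 322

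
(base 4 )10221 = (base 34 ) 8p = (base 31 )9i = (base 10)297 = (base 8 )451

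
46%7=4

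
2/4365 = 2/4365 = 0.00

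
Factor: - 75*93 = - 3^2*5^2*31^1 = -  6975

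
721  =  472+249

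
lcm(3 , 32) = 96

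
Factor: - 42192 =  - 2^4*3^2*293^1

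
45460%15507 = 14446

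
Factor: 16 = 2^4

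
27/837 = 1/31 = 0.03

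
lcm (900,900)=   900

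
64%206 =64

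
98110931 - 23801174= 74309757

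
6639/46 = 144 + 15/46 = 144.33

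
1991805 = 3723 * 535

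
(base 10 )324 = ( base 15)169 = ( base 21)f9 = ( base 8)504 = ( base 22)eg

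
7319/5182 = 7319/5182 = 1.41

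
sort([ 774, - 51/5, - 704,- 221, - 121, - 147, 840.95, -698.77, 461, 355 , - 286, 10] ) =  [ - 704, - 698.77, - 286, - 221, - 147, - 121,-51/5,10, 355 , 461,774, 840.95]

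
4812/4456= 1 + 89/1114 = 1.08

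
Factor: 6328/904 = 7 = 7^1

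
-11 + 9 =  - 2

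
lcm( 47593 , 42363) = 3855033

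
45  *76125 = 3425625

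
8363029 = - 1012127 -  - 9375156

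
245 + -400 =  - 155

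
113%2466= 113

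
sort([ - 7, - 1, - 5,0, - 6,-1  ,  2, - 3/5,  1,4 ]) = [ - 7, - 6,-5 , - 1, - 1,  -  3/5, 0,1,2, 4 ]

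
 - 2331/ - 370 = 63/10 = 6.30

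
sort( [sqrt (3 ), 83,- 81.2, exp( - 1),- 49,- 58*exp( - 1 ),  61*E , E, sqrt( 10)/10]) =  [ - 81.2 ,- 49, - 58*exp ( - 1), sqrt( 10 )/10, exp( - 1 ) , sqrt( 3 ), E , 83,61*E ]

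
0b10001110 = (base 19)79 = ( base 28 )52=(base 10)142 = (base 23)64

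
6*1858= 11148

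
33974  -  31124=2850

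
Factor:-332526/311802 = - 353/331 = - 331^( -1 )*353^1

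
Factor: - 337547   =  - 7^1* 48221^1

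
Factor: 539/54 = 2^( - 1)*3^ ( - 3 )*7^2 * 11^1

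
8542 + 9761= 18303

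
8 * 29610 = 236880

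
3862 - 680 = 3182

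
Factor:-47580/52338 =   -  2^1*5^1*11^( - 1 )   =  - 10/11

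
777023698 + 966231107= 1743254805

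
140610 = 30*4687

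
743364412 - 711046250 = 32318162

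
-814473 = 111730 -926203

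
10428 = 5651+4777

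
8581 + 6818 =15399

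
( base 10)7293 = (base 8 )16175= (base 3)101000010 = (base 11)5530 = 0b1110001111101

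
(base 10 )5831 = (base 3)21222222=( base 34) 51h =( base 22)c11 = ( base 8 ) 13307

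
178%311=178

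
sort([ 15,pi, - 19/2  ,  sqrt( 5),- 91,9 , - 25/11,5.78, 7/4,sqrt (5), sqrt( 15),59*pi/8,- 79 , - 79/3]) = [  -  91, - 79, - 79/3,-19/2 , - 25/11, 7/4,sqrt( 5 ),sqrt ( 5),pi,sqrt ( 15),5.78, 9, 15,59 * pi/8 ]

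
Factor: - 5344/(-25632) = 3^(-2 ) * 89^(-1)*167^1= 167/801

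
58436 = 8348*7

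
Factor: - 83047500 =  -2^2*3^2 * 5^4*3691^1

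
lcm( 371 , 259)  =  13727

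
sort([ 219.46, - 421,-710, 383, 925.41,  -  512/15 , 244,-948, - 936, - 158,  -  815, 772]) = [ - 948, - 936, - 815  ,-710,-421,- 158,-512/15, 219.46, 244, 383, 772, 925.41 ] 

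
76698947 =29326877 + 47372070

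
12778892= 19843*644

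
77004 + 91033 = 168037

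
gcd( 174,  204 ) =6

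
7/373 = 7/373 = 0.02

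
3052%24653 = 3052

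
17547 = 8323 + 9224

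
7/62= 7/62 = 0.11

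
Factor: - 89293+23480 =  - 11^1 * 31^1*193^1 = - 65813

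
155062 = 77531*2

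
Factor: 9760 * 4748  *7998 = 2^8*3^1* 5^1 *31^1*43^1 * 61^1* 1187^1 = 370631159040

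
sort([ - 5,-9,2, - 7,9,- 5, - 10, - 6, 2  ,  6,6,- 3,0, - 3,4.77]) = [- 10,-9,-7, - 6, - 5, - 5, - 3, - 3,0,2, 2,4.77,6, 6,9 ]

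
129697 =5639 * 23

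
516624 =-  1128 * ( - 458) 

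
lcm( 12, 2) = 12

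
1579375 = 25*63175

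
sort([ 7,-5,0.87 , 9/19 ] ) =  [-5,9/19,0.87, 7 ]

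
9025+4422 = 13447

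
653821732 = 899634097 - 245812365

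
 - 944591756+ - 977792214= -1922383970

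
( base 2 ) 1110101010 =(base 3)1021202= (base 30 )118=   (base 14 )4B0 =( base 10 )938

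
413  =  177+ 236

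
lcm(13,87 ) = 1131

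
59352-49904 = 9448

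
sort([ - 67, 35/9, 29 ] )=[ - 67,35/9, 29]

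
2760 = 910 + 1850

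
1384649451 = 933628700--451020751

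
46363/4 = 11590 + 3/4 = 11590.75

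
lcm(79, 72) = 5688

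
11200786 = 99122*113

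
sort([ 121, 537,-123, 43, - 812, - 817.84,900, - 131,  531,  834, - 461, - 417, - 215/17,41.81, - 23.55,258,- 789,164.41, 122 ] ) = [- 817.84, - 812, - 789, - 461, - 417,  -  131, - 123, - 23.55 , - 215/17,41.81,43,121 , 122, 164.41, 258,531,537, 834, 900 ] 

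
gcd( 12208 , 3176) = 8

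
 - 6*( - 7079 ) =42474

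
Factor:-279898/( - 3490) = 5^( -1 )*401^1=401/5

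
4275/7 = 610  +  5/7=610.71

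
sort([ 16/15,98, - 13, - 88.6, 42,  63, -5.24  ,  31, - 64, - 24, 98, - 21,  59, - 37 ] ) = [ - 88.6, - 64, - 37,-24, - 21, - 13, - 5.24,  16/15,31,42, 59, 63,  98, 98] 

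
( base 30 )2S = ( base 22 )40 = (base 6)224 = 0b1011000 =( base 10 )88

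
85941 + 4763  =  90704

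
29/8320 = 29/8320 = 0.00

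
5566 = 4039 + 1527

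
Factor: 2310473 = 11^1*41^1*47^1 *109^1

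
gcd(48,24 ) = 24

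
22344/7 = 3192 = 3192.00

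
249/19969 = 249/19969=0.01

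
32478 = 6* 5413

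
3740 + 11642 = 15382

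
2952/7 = 421  +  5/7 = 421.71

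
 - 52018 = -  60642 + 8624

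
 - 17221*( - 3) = 51663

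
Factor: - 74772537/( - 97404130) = 2^(-1 )*3^1* 5^ ( - 1 )*7^1 * 3560597^1*9740413^( - 1 )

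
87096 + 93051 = 180147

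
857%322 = 213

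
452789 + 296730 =749519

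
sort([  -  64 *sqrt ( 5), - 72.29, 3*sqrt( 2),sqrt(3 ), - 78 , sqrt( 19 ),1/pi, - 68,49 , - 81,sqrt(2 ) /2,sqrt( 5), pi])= [ - 64*sqrt( 5 ),-81, - 78, - 72.29, - 68,1/pi, sqrt( 2)/2,  sqrt ( 3),sqrt (5),  pi,3 * sqrt( 2), sqrt( 19), 49]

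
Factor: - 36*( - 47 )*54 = 91368=2^3* 3^5*47^1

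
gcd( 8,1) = 1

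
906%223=14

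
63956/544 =117 + 77/136 = 117.57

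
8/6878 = 4/3439 = 0.00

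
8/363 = 8/363 = 0.02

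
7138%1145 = 268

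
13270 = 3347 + 9923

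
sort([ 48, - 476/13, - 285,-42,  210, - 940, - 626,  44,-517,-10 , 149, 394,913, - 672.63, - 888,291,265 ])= [-940,-888, - 672.63, - 626,-517,-285,  -  42, -476/13,  -  10,  44,48, 149,210,  265,  291, 394,913 ] 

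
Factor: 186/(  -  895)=  -  2^1 * 3^1 *5^ ( - 1)*31^1*179^(-1 ) 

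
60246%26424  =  7398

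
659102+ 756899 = 1416001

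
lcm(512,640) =2560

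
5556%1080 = 156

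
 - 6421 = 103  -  6524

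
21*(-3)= - 63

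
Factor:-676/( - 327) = 2^2*3^( - 1)*13^2*109^( - 1 ) 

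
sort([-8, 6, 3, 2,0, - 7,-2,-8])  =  [-8,-8, -7, - 2, 0,  2, 3, 6] 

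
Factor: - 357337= - 31^1*11527^1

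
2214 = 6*369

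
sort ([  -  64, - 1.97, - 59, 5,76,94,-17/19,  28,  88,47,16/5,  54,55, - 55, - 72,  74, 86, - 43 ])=[ - 72 , - 64 , - 59, - 55,-43, - 1.97,-17/19, 16/5, 5 , 28, 47,54, 55,74 , 76 , 86, 88, 94] 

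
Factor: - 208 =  - 2^4* 13^1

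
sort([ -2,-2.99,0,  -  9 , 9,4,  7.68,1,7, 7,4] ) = [ - 9,-2.99, - 2,  0,  1,4,4,7,7,7.68,9]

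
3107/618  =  5 + 17/618 =5.03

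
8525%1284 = 821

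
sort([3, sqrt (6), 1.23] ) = [1.23,sqrt(6 ),3 ] 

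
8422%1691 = 1658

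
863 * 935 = 806905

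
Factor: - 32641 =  - 7^1 * 4663^1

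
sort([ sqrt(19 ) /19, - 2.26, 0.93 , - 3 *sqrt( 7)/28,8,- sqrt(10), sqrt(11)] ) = [ - sqrt(10) , - 2.26, - 3*sqrt ( 7)/28,  sqrt (19) /19,0.93,sqrt(11),  8]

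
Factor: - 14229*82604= - 2^2*3^3*17^1*31^1*107^1*193^1 = -1175372316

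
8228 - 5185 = 3043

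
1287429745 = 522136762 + 765292983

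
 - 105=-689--584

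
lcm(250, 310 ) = 7750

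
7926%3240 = 1446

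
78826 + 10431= 89257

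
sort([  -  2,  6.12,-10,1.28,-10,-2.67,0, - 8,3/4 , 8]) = [ - 10,-10,-8, - 2.67,- 2,0,3/4,1.28, 6.12 , 8]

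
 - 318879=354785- 673664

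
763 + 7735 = 8498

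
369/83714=369/83714 = 0.00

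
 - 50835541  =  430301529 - 481137070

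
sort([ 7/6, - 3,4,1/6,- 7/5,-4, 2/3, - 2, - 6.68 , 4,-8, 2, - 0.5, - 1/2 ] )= [ - 8, - 6.68, - 4, -3, - 2, - 7/5, - 0.5, - 1/2,1/6, 2/3,7/6,2 , 4,4] 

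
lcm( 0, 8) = 0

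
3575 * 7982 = 28535650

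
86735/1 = 86735 = 86735.00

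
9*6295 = 56655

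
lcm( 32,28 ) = 224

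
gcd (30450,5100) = 150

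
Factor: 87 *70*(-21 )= -127890 = - 2^1*3^2*5^1*7^2*29^1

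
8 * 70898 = 567184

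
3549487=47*75521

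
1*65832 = 65832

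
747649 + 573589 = 1321238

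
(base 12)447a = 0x1d9e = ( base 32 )7cu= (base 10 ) 7582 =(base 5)220312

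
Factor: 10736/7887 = 976/717 = 2^4*  3^( - 1 )*61^1*239^( - 1 ) 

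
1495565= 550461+945104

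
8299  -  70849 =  - 62550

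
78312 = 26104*3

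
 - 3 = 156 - 159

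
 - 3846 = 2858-6704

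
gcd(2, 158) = 2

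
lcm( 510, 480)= 8160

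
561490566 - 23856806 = 537633760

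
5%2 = 1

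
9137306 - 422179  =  8715127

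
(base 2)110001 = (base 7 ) 100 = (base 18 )2D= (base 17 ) 2F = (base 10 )49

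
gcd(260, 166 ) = 2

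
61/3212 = 61/3212 = 0.02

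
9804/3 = 3268= 3268.00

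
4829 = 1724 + 3105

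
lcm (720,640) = 5760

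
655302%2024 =1550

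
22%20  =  2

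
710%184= 158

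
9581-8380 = 1201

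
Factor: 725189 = 725189^1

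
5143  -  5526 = -383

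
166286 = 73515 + 92771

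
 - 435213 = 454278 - 889491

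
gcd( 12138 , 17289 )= 51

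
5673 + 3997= 9670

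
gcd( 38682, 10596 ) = 6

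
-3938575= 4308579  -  8247154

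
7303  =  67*109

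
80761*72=5814792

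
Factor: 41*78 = 3198 =2^1*3^1*13^1*41^1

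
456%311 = 145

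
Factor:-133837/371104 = -2^ ( - 5)*11^1*23^3*11597^( - 1)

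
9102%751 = 90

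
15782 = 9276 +6506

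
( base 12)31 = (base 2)100101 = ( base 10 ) 37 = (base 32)15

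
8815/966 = 9 + 121/966 = 9.13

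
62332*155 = 9661460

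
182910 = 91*2010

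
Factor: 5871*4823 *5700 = 2^2*3^2 * 5^2*7^1*13^1 * 19^2 * 53^1*103^1 = 161400248100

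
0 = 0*10229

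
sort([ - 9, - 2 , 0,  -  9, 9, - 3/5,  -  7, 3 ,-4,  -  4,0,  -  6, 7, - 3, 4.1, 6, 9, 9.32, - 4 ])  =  [ - 9,- 9 , - 7, - 6, - 4, - 4, - 4, - 3, - 2, - 3/5 , 0, 0, 3,4.1,  6 , 7, 9, 9,9.32 ]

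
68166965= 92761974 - 24595009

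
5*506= 2530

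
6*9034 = 54204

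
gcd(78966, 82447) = 1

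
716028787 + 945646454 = 1661675241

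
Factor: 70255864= 2^3*7^1*29^1 * 43261^1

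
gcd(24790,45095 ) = 5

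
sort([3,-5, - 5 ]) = [ - 5,- 5,  3]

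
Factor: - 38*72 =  - 2736 = -2^4*3^2*19^1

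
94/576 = 47/288  =  0.16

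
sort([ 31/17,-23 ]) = [ - 23, 31/17 ]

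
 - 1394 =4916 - 6310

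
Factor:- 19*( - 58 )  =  2^1*19^1*29^1 =1102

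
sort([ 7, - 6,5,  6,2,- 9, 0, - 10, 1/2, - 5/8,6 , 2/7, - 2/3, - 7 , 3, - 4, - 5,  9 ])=[  -  10, - 9,  -  7,-6,- 5, - 4, - 2/3,  -  5/8,0, 2/7,  1/2 , 2,3, 5,6,6, 7,9 ]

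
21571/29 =743 + 24/29 =743.83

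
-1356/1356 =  - 1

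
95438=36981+58457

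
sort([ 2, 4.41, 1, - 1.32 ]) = [ - 1.32,  1,2, 4.41 ] 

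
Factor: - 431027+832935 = 2^2*  13^1*59^1*131^1 = 401908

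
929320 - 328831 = 600489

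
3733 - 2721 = 1012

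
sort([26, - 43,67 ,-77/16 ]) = [ - 43,-77/16, 26,67]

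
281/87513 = 281/87513 = 0.00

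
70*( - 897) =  - 62790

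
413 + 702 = 1115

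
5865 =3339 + 2526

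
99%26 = 21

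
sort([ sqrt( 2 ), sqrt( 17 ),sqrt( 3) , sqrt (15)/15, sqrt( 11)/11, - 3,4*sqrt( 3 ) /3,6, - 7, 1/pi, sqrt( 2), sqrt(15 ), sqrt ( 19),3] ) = [- 7, - 3, sqrt( 15 ) /15,sqrt(11) /11,1/pi,sqrt( 2 ),sqrt(2 ), sqrt( 3 ),  4 * sqrt( 3)/3,3,sqrt(15 ) , sqrt( 17), sqrt (19 ) , 6]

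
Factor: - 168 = -2^3*3^1*7^1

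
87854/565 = 155 + 279/565 = 155.49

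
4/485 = 4/485 = 0.01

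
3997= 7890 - 3893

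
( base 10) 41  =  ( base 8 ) 51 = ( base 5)131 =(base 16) 29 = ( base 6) 105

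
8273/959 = 8273/959 = 8.63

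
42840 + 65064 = 107904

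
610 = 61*10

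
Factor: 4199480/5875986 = 2099740/2937993 = 2^2*3^( - 1 )*5^1*383^( - 1 )*2557^( - 1 )*104987^1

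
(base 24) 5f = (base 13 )a5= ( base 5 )1020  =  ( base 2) 10000111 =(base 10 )135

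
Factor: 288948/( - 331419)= - 796/913  =  - 2^2*11^( - 1)*83^(- 1) * 199^1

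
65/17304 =65/17304 = 0.00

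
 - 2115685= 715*(- 2959 ) 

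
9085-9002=83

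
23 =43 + - 20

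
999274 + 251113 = 1250387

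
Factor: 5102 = 2^1*2551^1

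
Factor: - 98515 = -5^1*17^1*19^1*61^1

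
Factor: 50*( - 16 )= - 800 = - 2^5*5^2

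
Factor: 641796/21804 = 23^(  -  1)*677^1 = 677/23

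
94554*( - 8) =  -756432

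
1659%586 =487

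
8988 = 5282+3706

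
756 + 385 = 1141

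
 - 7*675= -4725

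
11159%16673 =11159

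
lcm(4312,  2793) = 245784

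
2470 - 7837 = -5367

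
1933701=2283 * 847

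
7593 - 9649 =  - 2056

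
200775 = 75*2677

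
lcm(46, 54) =1242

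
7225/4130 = 1 + 619/826 = 1.75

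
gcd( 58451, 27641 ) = 1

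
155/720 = 31/144 = 0.22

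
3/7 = 3/7 = 0.43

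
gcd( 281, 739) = 1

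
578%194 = 190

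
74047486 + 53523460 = 127570946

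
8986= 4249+4737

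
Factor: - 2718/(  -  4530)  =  3/5  =  3^1*5^( - 1 ) 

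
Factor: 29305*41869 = 5^1*149^1 * 281^1*5861^1 = 1226971045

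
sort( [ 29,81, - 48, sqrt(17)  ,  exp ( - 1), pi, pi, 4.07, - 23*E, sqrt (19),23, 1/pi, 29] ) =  [  -  23*E, - 48,  1/pi , exp( - 1),pi,  pi, 4.07, sqrt( 17 ), sqrt(19 ), 23 , 29 , 29, 81] 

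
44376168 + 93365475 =137741643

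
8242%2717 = 91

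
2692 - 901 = 1791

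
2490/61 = 2490/61 = 40.82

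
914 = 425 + 489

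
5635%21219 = 5635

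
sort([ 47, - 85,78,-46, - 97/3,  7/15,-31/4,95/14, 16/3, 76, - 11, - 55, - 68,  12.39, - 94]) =[ - 94, - 85,-68, -55, - 46, - 97/3, - 11, - 31/4, 7/15,16/3,95/14 , 12.39, 47, 76, 78 ] 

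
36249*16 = 579984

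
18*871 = 15678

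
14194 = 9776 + 4418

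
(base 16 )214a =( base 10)8522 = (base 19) 14ba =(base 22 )hd8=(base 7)33563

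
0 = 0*636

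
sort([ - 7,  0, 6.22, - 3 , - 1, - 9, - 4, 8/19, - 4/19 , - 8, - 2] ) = [ - 9, - 8 ,-7, - 4, - 3, - 2, - 1,-4/19, 0,8/19, 6.22]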